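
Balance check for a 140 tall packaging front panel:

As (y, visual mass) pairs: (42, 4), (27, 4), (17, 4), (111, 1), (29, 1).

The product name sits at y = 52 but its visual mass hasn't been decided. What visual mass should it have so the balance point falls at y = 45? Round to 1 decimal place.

w ≈ 20.9

Fixed elements: Σw = 4 + 4 + 4 + 1 + 1 = 14, Σw·y = 4·42 + 4·27 + 4·17 + 1·111 + 1·29 = 484.
Balance at y = 45 requires (484 + w·52) / (14 + w) = 45.
Solving: w = (45·14 − 484) / (52 − 45) = 146 / 7 ≈ 20.86.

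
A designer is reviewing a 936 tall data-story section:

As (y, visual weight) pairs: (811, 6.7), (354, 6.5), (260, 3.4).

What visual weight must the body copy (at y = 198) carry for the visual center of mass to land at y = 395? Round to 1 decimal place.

w ≈ 10.5

Fixed elements: Σw = 6.7 + 6.5 + 3.4 = 16.6, Σw·y = 6.7·811 + 6.5·354 + 3.4·260 = 8618.7.
Balance at y = 395 requires (8618.7 + w·198) / (16.6 + w) = 395.
Solving: w = (395·16.6 − 8618.7) / (198 − 395) = -2061.7 / -197 ≈ 10.47.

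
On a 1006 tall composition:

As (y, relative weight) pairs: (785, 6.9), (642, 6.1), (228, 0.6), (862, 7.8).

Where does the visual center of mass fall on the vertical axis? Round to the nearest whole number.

y ≈ 757

Total weight = 6.9 + 6.1 + 0.6 + 7.8 = 21.4.
Σw·y = 6.9·785 + 6.1·642 + 0.6·228 + 7.8·862 = 16193.1, so ȳ = 16193.1/21.4 ≈ 756.69.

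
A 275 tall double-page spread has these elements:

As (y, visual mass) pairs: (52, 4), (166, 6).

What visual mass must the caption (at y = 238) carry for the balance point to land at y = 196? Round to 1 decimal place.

Known weights sum to 4 + 6 = 10; their moment is 4·52 + 6·166 = 1204.
For the centroid to hit 196: (1204 + w·238) / (10 + w) = 196.
Rearranging, w·(238 − 196) = 196·10 − 1204 = 756, so w ≈ 756/42 = 18.00.

w ≈ 18.0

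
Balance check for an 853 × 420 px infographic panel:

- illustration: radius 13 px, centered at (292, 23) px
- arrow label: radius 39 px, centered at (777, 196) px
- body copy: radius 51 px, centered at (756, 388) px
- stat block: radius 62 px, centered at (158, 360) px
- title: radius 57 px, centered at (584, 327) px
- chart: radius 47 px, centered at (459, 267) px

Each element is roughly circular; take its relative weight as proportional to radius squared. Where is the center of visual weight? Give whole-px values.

(494, 320)

Weights ∝ r²: illustration 13² = 169, arrow label 39² = 1521, body copy 51² = 2601, stat block 62² = 3844, title 57² = 3249, chart 47² = 2209; Σw = 13593.
Σw·x = 6716220; x̄ = 6716220/13593 ≈ 494.09.
y: moment 4347257 / weight 13593 ≈ 319.82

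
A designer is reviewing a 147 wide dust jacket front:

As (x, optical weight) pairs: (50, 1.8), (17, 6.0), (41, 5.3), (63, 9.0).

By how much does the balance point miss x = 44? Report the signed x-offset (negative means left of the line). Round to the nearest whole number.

Weights sum to 1.8 + 6.0 + 5.3 + 9.0 = 22.1.
Σw·x = 1.8·50 + 6.0·17 + 5.3·41 + 9.0·63 = 976.3, so x̄ = 976.3/22.1 ≈ 44.18.
Offset from x = 44: 44.18 − 44 ≈ 0.18.

≈ 0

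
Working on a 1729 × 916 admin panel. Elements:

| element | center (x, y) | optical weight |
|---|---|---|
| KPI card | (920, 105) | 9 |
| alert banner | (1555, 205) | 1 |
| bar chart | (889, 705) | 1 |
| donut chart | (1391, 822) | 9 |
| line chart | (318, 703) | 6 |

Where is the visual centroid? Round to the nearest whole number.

(967, 518)

Total weight = 9 + 1 + 1 + 9 + 6 = 26.
x: (9·920 + 1·1555 + 1·889 + 9·1391 + 6·318) / 26 = 25151 / 26 ≈ 967.35
y: (9·105 + 1·205 + 1·705 + 9·822 + 6·703) / 26 = 13471 / 26 ≈ 518.12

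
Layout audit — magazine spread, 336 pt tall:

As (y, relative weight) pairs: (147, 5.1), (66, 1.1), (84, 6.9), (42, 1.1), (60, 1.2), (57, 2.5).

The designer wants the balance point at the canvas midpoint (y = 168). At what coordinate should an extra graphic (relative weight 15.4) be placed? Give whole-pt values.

With the extra graphic, Σw becomes 5.1 + 1.1 + 6.9 + 1.1 + 1.2 + 2.5 + 15.4 = 33.3.
y: need Σw·y = 33.3·168 = 5594.4. Existing = 5.1·147 + 1.1·66 + 6.9·84 + 1.1·42 + 1.2·60 + 2.5·57 = 1662.6. Remainder 3931.8 / 15.4 ≈ 255.31.

y ≈ 255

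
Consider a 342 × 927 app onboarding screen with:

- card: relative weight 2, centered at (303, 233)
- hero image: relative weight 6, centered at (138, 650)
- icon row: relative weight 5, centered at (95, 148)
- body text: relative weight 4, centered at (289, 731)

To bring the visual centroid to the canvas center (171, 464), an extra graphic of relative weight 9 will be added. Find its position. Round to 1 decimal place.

New total weight: (2 + 6 + 5 + 4) + 9 = 26.
Along x: (3065 + 9·x) / 26 = 171 (existing moment 2·303 + 6·138 + 5·95 + 4·289 = 3065) ⇒ x = (4446 − 3065) / 9 ≈ 153.44.
Along y: (8030 + 9·y) / 26 = 464 (existing moment 2·233 + 6·650 + 5·148 + 4·731 = 8030) ⇒ y = (12064 − 8030) / 9 ≈ 448.22.

(153.4, 448.2)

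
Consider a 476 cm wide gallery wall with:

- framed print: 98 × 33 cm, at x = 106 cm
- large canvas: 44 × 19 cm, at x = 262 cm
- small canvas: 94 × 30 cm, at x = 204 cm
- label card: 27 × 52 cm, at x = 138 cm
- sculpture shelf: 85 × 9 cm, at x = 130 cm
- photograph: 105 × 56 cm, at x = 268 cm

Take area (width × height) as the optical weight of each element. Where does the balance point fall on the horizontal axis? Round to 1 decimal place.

Areas → weights: framed print 98·33 = 3234, large canvas 44·19 = 836, small canvas 94·30 = 2820, label card 27·52 = 1404, sculpture shelf 85·9 = 765, photograph 105·56 = 5880; Σw = 14939.
x: moment 3006158 / weight 14939 ≈ 201.23

x ≈ 201.2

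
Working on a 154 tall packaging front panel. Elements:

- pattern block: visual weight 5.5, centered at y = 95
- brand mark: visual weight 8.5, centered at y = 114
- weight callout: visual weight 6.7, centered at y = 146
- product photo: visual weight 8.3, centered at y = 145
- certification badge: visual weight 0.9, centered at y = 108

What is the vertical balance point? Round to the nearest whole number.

y ≈ 126

Σw = 5.5 + 8.5 + 6.7 + 8.3 + 0.9 = 29.9.
y: (5.5·95 + 8.5·114 + 6.7·146 + 8.3·145 + 0.9·108) / 29.9 = 3770.4 / 29.9 ≈ 126.10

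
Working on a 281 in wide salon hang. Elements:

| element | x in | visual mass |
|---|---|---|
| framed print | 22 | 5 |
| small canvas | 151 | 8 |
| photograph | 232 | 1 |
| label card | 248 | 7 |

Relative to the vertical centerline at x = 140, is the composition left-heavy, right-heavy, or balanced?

Total weight = 5 + 8 + 1 + 7 = 21.
x: (5·22 + 8·151 + 1·232 + 7·248) / 21 = 3286 / 21 ≈ 156.48
156.5 vs midline 140 → right-heavy.

right-heavy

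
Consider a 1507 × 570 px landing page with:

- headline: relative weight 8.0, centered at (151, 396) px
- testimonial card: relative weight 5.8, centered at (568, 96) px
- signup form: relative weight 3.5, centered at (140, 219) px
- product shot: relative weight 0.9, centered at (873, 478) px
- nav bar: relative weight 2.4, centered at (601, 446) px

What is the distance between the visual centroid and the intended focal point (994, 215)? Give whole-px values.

≈ 648 px

Total weight = 8.0 + 5.8 + 3.5 + 0.9 + 2.4 = 20.6.
x-moment: 8.0·151 + 5.8·568 + 3.5·140 + 0.9·873 + 2.4·601 = 7220.5; centroid 7220.5/20.6 ≈ 350.51.
y-moment: 8.0·396 + 5.8·96 + 3.5·219 + 0.9·478 + 2.4·446 = 5991.9; centroid 5991.9/20.6 ≈ 290.87.
Relative to (994, 215): Δ = (-643.49, 75.87); |Δ| = √(-643.49² + 75.87²) ≈ 647.95.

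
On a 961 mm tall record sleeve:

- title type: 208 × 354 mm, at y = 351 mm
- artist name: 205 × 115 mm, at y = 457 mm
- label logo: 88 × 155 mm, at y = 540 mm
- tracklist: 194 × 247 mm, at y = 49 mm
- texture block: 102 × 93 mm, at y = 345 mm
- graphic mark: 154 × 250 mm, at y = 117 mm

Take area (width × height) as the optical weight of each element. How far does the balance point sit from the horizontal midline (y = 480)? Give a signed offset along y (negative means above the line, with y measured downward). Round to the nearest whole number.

≈ -218 mm

Taking area as weight: title type 208·354 = 73632, artist name 205·115 = 23575, label logo 88·155 = 13640, tracklist 194·247 = 47918, texture block 102·93 = 9486, graphic mark 154·250 = 38500. Sum 206751.
Σw·y = 54109359; ȳ = 54109359/206751 ≈ 261.71.
Against y = 480, that's 261.71 − 480 = -218.29.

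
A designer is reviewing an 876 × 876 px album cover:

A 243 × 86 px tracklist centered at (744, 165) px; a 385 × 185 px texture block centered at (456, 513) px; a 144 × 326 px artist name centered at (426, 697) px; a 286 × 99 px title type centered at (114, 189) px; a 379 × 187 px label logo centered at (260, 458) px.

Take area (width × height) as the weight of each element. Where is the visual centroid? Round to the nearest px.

Areas: tracklist 243·86 = 20898, texture block 385·185 = 71225, artist name 144·326 = 46944, title type 286·99 = 28314, label logo 379·187 = 70873. Total weight = 238254.
x-moment: 20898·744 + 71225·456 + 46944·426 + 28314·114 + 70873·260 = 89679632; centroid 89679632/238254 ≈ 376.40.
y-moment: 20898·165 + 71225·513 + 46944·697 + 28314·189 + 70873·458 = 110517743; centroid 110517743/238254 ≈ 463.87.

(376, 464)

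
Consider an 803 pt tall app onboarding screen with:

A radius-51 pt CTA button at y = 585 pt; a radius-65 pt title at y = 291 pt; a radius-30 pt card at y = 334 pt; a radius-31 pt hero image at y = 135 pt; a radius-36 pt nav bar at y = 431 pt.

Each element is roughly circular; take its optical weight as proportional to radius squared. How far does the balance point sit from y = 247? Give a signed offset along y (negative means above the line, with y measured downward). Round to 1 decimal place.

Weights ∝ r²: CTA button 51² = 2601, title 65² = 4225, card 30² = 900, hero image 31² = 961, nav bar 36² = 1296; Σw = 9983.
Σw·y = 2601·585 + 4225·291 + 900·334 + 961·135 + 1296·431 = 3739971, so ȳ = 3739971/9983 ≈ 374.63.
Against y = 247, that's 374.63 − 247 = 127.63.

≈ 127.6 pt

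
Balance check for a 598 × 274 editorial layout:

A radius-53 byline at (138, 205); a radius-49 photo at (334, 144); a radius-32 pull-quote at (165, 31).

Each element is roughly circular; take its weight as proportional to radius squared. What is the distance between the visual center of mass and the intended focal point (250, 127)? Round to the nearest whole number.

≈ 41

Weights ∝ r²: byline 53² = 2809, photo 49² = 2401, pull-quote 32² = 1024; Σw = 6234.
Σw·x = 2809·138 + 2401·334 + 1024·165 = 1358536, so x̄ = 1358536/6234 ≈ 217.92.
Σw·y = 2809·205 + 2401·144 + 1024·31 = 953333, so ȳ = 953333/6234 ≈ 152.92.
Offset from (250, 127): Δx ≈ -32.08, Δy ≈ 25.92; distance = √(Δx² + Δy²) ≈ 41.24.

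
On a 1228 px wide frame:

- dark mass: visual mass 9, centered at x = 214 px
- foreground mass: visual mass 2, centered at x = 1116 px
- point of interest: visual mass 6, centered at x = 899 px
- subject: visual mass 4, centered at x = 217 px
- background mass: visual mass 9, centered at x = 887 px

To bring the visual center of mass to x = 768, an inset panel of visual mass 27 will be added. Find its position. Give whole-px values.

With the inset panel, Σw becomes 9 + 2 + 6 + 4 + 9 + 27 = 57.
x: target moment 57×768 = 43776; current 9·214 + 2·1116 + 6·899 + 4·217 + 9·887 = 18403; the inset panel supplies 25373, so x = 25373/27 ≈ 939.74.

x ≈ 940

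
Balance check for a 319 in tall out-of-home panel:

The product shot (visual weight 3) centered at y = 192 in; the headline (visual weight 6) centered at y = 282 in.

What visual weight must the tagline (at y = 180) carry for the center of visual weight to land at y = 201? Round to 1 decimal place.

w ≈ 21.9

Existing Σw = 9 (3 + 6); existing moment 3·192 + 6·282 = 2268.
Balance at y = 201 requires (2268 + w·180) / (9 + w) = 201.
Solving: w = (201·9 − 2268) / (180 − 201) = -459 / -21 ≈ 21.86.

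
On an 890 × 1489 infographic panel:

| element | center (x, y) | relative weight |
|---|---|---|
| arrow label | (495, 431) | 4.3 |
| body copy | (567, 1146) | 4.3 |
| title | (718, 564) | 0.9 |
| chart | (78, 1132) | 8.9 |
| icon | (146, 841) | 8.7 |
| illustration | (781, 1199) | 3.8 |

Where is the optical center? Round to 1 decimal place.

Total weight = 4.3 + 4.3 + 0.9 + 8.9 + 8.7 + 3.8 = 30.9.
x: moment 10145.0 / weight 30.9 ≈ 328.32
Σw·y = 29236.4; ȳ = 29236.4/30.9 ≈ 946.16.

(328.3, 946.2)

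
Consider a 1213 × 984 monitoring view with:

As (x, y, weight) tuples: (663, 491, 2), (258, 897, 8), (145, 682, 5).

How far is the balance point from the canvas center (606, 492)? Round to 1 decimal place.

≈ 433.5

Σw = 2 + 8 + 5 = 15.
x-moment: 2·663 + 8·258 + 5·145 = 4115; centroid 4115/15 ≈ 274.33.
y-moment: 2·491 + 8·897 + 5·682 = 11568; centroid 11568/15 ≈ 771.20.
Relative to (606, 492): Δ = (-331.67, 279.20); |Δ| = √(-331.67² + 279.20²) ≈ 433.54.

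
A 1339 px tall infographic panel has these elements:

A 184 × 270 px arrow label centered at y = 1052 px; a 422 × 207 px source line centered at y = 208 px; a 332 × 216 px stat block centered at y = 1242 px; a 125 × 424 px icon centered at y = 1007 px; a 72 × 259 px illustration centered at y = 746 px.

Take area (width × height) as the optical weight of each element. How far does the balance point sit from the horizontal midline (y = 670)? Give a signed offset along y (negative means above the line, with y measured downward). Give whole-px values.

Taking area as weight: arrow label 184·270 = 49680, source line 422·207 = 87354, stat block 332·216 = 71712, icon 125·424 = 53000, illustration 72·259 = 18648. Sum 280394.
y-moment: 49680·1052 + 87354·208 + 71712·1242 + 53000·1007 + 18648·746 = 226781704; centroid 226781704/280394 ≈ 808.80.
Offset from y = 670: 808.80 − 670 ≈ 138.80.

≈ 139 px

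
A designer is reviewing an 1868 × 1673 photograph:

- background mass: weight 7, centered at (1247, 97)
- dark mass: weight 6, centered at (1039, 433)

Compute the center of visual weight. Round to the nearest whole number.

(1151, 252)

Weights sum to 7 + 6 = 13.
Σw·x = 7·1247 + 6·1039 = 14963, so x̄ = 14963/13 ≈ 1151.00.
Σw·y = 7·97 + 6·433 = 3277, so ȳ = 3277/13 ≈ 252.08.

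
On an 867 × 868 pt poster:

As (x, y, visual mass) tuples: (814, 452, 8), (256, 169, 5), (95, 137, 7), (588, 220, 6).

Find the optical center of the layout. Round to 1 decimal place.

(461.0, 259.2)

Weights sum to 8 + 5 + 7 + 6 = 26.
x: (8·814 + 5·256 + 7·95 + 6·588) / 26 = 11985 / 26 ≈ 460.96
y: (8·452 + 5·169 + 7·137 + 6·220) / 26 = 6740 / 26 ≈ 259.23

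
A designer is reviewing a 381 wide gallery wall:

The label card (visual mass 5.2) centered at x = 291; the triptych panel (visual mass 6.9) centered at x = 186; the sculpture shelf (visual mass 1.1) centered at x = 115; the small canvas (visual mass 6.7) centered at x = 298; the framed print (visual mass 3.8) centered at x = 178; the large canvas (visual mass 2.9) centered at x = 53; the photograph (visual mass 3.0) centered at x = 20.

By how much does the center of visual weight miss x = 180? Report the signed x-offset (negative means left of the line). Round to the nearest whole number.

Total weight = 5.2 + 6.9 + 1.1 + 6.7 + 3.8 + 2.9 + 3.0 = 29.6.
x: (5.2·291 + 6.9·186 + 1.1·115 + 6.7·298 + 3.8·178 + 2.9·53 + 3.0·20) / 29.6 = 5809.8 / 29.6 ≈ 196.28
Against x = 180, that's 196.28 − 180 = 16.28.

≈ 16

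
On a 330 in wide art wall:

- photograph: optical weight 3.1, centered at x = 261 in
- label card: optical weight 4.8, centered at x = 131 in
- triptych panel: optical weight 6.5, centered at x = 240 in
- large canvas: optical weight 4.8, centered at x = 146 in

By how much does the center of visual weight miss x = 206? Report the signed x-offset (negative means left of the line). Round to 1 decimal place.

≈ -13.4 in

Total weight = 3.1 + 4.8 + 6.5 + 4.8 = 19.2.
x: (3.1·261 + 4.8·131 + 6.5·240 + 4.8·146) / 19.2 = 3698.7 / 19.2 ≈ 192.64
Offset from x = 206: 192.64 − 206 ≈ -13.36.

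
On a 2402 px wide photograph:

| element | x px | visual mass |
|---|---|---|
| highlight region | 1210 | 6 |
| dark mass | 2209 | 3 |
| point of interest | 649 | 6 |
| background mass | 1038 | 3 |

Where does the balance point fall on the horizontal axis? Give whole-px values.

Σw = 6 + 3 + 6 + 3 = 18.
x-moment: 6·1210 + 3·2209 + 6·649 + 3·1038 = 20895; centroid 20895/18 ≈ 1160.83.

x ≈ 1161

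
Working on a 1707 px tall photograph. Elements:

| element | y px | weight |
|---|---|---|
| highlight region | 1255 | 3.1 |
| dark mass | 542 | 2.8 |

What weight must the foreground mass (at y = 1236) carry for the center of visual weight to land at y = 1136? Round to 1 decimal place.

Existing Σw = 5.9 (3.1 + 2.8); existing moment 3.1·1255 + 2.8·542 = 5408.1.
For the centroid to hit 1136: (5408.1 + w·1236) / (5.9 + w) = 1136.
Solving: w = (1136·5.9 − 5408.1) / (1236 − 1136) = 1294.3 / 100 ≈ 12.94.

w ≈ 12.9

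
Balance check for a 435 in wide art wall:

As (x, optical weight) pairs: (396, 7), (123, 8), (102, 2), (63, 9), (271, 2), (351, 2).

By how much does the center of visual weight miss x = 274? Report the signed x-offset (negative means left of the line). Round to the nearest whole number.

Total weight = 7 + 8 + 2 + 9 + 2 + 2 = 30.
x: (7·396 + 8·123 + 2·102 + 9·63 + 2·271 + 2·351) / 30 = 5771 / 30 ≈ 192.37
Offset from x = 274: 192.37 − 274 ≈ -81.63.

≈ -82 in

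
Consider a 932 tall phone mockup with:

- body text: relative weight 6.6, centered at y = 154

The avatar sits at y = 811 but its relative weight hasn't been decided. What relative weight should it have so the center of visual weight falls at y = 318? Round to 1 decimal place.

Known: weight 6.6 with moment 6.6·154 = 1016.4.
For the centroid to hit 318: (1016.4 + w·811) / (6.6 + w) = 318.
Solving: w = (318·6.6 − 1016.4) / (811 − 318) = 1082.4 / 493 ≈ 2.20.

w ≈ 2.2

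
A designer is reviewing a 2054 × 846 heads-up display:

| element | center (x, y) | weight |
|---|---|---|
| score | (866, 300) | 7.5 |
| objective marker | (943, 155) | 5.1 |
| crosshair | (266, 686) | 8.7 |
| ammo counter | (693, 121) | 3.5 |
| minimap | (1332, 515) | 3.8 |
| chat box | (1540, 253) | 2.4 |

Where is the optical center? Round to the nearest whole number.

(800, 387)

Total weight = 7.5 + 5.1 + 8.7 + 3.5 + 3.8 + 2.4 = 31.0.
Σw·x = 24801.6; x̄ = 24801.6/31.0 ≈ 800.05.
Σw·y = 11996.4; ȳ = 11996.4/31.0 ≈ 386.98.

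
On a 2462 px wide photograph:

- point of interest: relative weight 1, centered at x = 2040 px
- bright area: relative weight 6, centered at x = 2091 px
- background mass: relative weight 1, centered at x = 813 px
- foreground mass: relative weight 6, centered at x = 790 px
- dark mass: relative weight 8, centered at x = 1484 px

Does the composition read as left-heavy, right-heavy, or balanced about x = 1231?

right-heavy

Total weight = 1 + 6 + 1 + 6 + 8 = 22.
Σw·x = 1·2040 + 6·2091 + 1·813 + 6·790 + 8·1484 = 32011, so x̄ = 32011/22 ≈ 1455.05.
Since 1455.0 is right of 1231, the composition reads right-heavy.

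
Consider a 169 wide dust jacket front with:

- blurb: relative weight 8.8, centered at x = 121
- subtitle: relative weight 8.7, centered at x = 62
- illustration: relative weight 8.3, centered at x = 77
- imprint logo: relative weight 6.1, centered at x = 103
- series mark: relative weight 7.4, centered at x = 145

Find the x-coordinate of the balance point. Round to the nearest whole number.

x ≈ 100

Weights sum to 8.8 + 8.7 + 8.3 + 6.1 + 7.4 = 39.3.
x-moment: 8.8·121 + 8.7·62 + 8.3·77 + 6.1·103 + 7.4·145 = 3944.6; centroid 3944.6/39.3 ≈ 100.37.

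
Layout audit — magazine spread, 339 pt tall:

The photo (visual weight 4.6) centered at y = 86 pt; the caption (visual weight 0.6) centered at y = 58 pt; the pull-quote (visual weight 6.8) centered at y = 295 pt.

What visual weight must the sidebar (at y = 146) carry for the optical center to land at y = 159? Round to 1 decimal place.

Known weights sum to 4.6 + 0.6 + 6.8 = 12.0; their moment is 4.6·86 + 0.6·58 + 6.8·295 = 2436.4.
For the centroid to hit 159: (2436.4 + w·146) / (12.0 + w) = 159.
Rearranging, w·(146 − 159) = 159·12.0 − 2436.4 = -528.4, so w ≈ -528.4/-13 = 40.65.

w ≈ 40.6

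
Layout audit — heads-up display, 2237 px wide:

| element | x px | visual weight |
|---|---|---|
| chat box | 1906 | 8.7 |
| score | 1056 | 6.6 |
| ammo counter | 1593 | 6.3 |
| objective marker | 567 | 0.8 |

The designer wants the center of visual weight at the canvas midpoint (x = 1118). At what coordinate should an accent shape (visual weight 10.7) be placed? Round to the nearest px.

With the accent shape, Σw becomes 8.7 + 6.6 + 6.3 + 0.8 + 10.7 = 33.1.
Along x: (34041.3 + 10.7·x) / 33.1 = 1118 (existing moment 8.7·1906 + 6.6·1056 + 6.3·1593 + 0.8·567 = 34041.3) ⇒ x = (37005.8 − 34041.3) / 10.7 ≈ 277.06.

x ≈ 277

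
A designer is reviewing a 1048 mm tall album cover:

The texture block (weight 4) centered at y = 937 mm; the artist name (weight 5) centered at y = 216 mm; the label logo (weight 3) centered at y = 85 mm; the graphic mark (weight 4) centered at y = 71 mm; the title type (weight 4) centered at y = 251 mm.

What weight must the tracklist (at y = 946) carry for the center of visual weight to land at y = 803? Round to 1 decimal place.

w ≈ 67.8

Existing Σw = 20 (4 + 5 + 3 + 4 + 4); existing moment 4·937 + 5·216 + 3·85 + 4·71 + 4·251 = 6371.
Balance at y = 803 requires (6371 + w·946) / (20 + w) = 803.
Rearranging, w·(946 − 803) = 803·20 − 6371 = 9689, so w ≈ 9689/143 = 67.76.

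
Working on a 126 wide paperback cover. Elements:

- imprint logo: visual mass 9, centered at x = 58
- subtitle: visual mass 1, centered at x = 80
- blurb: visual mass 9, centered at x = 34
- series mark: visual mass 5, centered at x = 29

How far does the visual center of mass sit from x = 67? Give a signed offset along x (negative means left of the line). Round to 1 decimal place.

Weights sum to 9 + 1 + 9 + 5 = 24.
Σw·x = 9·58 + 1·80 + 9·34 + 5·29 = 1053, so x̄ = 1053/24 ≈ 43.88.
Difference: 43.88 − 67 ≈ -23.12.

≈ -23.1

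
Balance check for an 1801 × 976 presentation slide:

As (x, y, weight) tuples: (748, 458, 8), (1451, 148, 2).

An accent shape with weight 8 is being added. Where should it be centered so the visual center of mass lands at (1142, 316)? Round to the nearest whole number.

With the accent shape, Σw becomes 8 + 2 + 8 = 18.
x: target moment 18×1142 = 20556; current 8·748 + 2·1451 = 8886; the accent shape supplies 11670, so x = 11670/8 ≈ 1458.75.
y: target moment 18×316 = 5688; current 8·458 + 2·148 = 3960; the accent shape supplies 1728, so y = 1728/8 ≈ 216.00.

(1459, 216)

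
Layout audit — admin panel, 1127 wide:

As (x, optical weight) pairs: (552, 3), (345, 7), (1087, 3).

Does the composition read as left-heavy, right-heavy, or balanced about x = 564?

balanced

Total weight = 3 + 7 + 3 = 13.
x: (3·552 + 7·345 + 3·1087) / 13 = 7332 / 13 ≈ 564.00
564.00 = 564 exactly: balanced.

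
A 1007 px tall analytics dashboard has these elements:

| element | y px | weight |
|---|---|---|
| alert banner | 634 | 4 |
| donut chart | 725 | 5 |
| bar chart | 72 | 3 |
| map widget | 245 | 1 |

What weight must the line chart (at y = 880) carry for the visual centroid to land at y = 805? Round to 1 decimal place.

w ≈ 51.2

Known weights sum to 4 + 5 + 3 + 1 = 13; their moment is 4·634 + 5·725 + 3·72 + 1·245 = 6622.
Set Σw·y/Σw = 805: (6622 + 880w) = 805·(13 + w).
Solving: w = (805·13 − 6622) / (880 − 805) = 3843 / 75 ≈ 51.24.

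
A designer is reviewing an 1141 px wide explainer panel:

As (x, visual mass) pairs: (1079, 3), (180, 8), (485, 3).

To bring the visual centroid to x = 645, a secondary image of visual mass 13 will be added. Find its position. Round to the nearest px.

x ≈ 868

After adding the secondary image, total weight = 3 + 8 + 3 + 13 = 27.
Along x: (6132 + 13·x) / 27 = 645 (existing moment 3·1079 + 8·180 + 3·485 = 6132) ⇒ x = (17415 − 6132) / 13 ≈ 867.92.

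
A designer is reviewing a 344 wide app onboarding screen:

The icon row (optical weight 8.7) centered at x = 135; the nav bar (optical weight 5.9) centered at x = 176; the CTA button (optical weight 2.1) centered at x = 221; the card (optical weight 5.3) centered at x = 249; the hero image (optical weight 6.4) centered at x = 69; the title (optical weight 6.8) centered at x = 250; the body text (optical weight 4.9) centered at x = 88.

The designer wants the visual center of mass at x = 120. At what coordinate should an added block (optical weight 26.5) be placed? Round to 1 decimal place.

New total weight: (8.7 + 5.9 + 2.1 + 5.3 + 6.4 + 6.8 + 4.9) + 26.5 = 66.6.
Along x: (6569.5 + 26.5·x) / 66.6 = 120 (existing moment 8.7·135 + 5.9·176 + 2.1·221 + 5.3·249 + 6.4·69 + 6.8·250 + 4.9·88 = 6569.5) ⇒ x = (7992.0 − 6569.5) / 26.5 ≈ 53.68.

x ≈ 53.7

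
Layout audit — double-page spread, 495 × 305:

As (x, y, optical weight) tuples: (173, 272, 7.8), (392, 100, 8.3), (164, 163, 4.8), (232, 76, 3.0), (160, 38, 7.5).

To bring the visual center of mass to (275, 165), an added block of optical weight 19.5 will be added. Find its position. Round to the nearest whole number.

(344, 213)

With the added block, Σw becomes 7.8 + 8.3 + 4.8 + 3.0 + 7.5 + 19.5 = 50.9.
x: need Σw·x = 50.9·275 = 13997.5. Existing = 7.8·173 + 8.3·392 + 4.8·164 + 3.0·232 + 7.5·160 = 7286.2. Remainder 6711.3 / 19.5 ≈ 344.17.
y: need Σw·y = 50.9·165 = 8398.5. Existing = 7.8·272 + 8.3·100 + 4.8·163 + 3.0·76 + 7.5·38 = 4247.0. Remainder 4151.5 / 19.5 ≈ 212.90.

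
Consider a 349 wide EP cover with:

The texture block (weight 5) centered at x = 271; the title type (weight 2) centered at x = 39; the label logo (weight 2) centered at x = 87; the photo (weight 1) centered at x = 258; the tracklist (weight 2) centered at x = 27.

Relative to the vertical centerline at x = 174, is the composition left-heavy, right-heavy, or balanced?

Total weight = 5 + 2 + 2 + 1 + 2 = 12.
x: (5·271 + 2·39 + 2·87 + 1·258 + 2·27) / 12 = 1919 / 12 ≈ 159.92
159.9 vs midline 174 → left-heavy.

left-heavy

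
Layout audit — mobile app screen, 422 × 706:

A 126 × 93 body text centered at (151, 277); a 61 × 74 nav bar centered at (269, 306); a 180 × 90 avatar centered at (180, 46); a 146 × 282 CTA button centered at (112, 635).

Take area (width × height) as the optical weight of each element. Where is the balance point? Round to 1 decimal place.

(142.8, 428.2)

Areas → weights: body text 126·93 = 11718, nav bar 61·74 = 4514, avatar 180·90 = 16200, CTA button 146·282 = 41172; Σw = 73604.
Σw·x = 11718·151 + 4514·269 + 16200·180 + 41172·112 = 10510948, so x̄ = 10510948/73604 ≈ 142.80.
Σw·y = 11718·277 + 4514·306 + 16200·46 + 41172·635 = 31516590, so ȳ = 31516590/73604 ≈ 428.19.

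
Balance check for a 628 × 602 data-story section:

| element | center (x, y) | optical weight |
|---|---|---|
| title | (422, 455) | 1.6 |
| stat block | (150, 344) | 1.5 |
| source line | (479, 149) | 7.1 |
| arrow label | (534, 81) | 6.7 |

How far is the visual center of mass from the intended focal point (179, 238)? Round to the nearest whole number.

≈ 296

Total weight = 1.6 + 1.5 + 7.1 + 6.7 = 16.9.
x: (1.6·422 + 1.5·150 + 7.1·479 + 6.7·534) / 16.9 = 7878.9 / 16.9 ≈ 466.21
y: (1.6·455 + 1.5·344 + 7.1·149 + 6.7·81) / 16.9 = 2844.6 / 16.9 ≈ 168.32
Offset from (179, 238): Δx ≈ 287.21, Δy ≈ -69.68; distance = √(Δx² + Δy²) ≈ 295.54.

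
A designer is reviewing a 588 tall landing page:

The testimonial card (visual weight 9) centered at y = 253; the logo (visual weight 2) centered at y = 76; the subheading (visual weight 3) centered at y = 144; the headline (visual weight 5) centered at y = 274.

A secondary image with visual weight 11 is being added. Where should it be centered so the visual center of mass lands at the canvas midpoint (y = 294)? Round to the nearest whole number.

With the secondary image, Σw becomes 9 + 2 + 3 + 5 + 11 = 30.
y: need Σw·y = 30·294 = 8820. Existing = 9·253 + 2·76 + 3·144 + 5·274 = 4231. Remainder 4589 / 11 ≈ 417.18.

y ≈ 417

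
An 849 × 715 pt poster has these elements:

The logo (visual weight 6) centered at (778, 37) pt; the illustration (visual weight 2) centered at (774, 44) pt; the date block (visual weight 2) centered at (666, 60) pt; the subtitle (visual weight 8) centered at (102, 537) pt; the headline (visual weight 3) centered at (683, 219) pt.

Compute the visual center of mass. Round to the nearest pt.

(496, 256)

Weights sum to 6 + 2 + 2 + 8 + 3 = 21.
Σw·x = 6·778 + 2·774 + 2·666 + 8·102 + 3·683 = 10413, so x̄ = 10413/21 ≈ 495.86.
Σw·y = 6·37 + 2·44 + 2·60 + 8·537 + 3·219 = 5383, so ȳ = 5383/21 ≈ 256.33.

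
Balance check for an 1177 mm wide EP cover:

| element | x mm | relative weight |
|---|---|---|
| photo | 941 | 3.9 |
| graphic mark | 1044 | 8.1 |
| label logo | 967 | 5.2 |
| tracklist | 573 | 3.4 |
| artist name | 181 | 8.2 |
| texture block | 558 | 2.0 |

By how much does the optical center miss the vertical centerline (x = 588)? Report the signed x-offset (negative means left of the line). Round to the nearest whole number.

Weights sum to 3.9 + 8.1 + 5.2 + 3.4 + 8.2 + 2.0 = 30.8.
Σw·x = 21703.1; x̄ = 21703.1/30.8 ≈ 704.65.
Difference: 704.65 − 588 ≈ 116.65.

≈ 117 mm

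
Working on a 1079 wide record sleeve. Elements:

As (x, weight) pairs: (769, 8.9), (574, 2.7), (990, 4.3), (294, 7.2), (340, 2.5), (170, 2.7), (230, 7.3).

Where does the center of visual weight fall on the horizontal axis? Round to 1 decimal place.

x ≈ 498.8

Weights sum to 8.9 + 2.7 + 4.3 + 7.2 + 2.5 + 2.7 + 7.3 = 35.6.
x-moment: 8.9·769 + 2.7·574 + 4.3·990 + 7.2·294 + 2.5·340 + 2.7·170 + 7.3·230 = 17755.7; centroid 17755.7/35.6 ≈ 498.76.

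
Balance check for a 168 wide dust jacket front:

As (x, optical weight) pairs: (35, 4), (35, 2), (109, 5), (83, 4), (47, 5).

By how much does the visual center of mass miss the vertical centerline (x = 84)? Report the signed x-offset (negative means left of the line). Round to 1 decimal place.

≈ -17.9

Weights sum to 4 + 2 + 5 + 4 + 5 = 20.
x-moment: 4·35 + 2·35 + 5·109 + 4·83 + 5·47 = 1322; centroid 1322/20 ≈ 66.10.
Difference: 66.10 − 84 ≈ -17.90.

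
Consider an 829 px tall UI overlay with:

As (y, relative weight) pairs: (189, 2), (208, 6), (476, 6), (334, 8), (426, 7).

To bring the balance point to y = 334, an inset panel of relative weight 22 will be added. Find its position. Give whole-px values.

y ≈ 314

With the inset panel, Σw becomes 2 + 6 + 6 + 8 + 7 + 22 = 51.
y: target moment 51×334 = 17034; current 2·189 + 6·208 + 6·476 + 8·334 + 7·426 = 10136; the inset panel supplies 6898, so y = 6898/22 ≈ 313.55.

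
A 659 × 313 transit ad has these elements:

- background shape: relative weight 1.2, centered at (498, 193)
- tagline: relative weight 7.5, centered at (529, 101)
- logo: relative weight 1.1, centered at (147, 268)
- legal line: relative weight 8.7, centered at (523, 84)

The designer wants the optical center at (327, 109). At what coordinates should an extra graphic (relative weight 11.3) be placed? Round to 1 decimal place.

(41.4, 109.2)

New total weight: (1.2 + 7.5 + 1.1 + 8.7) + 11.3 = 29.8.
x: target moment 29.8×327 = 9744.6; current 1.2·498 + 7.5·529 + 1.1·147 + 8.7·523 = 9276.9; the extra graphic supplies 467.7, so x = 467.7/11.3 ≈ 41.39.
y: target moment 29.8×109 = 3248.2; current 1.2·193 + 7.5·101 + 1.1·268 + 8.7·84 = 2014.7; the extra graphic supplies 1233.5, so y = 1233.5/11.3 ≈ 109.16.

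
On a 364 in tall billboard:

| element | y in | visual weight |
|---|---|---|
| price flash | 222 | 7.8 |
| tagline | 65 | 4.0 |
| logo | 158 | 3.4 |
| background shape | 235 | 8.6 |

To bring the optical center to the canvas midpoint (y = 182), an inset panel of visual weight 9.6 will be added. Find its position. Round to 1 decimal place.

y ≈ 159.3

New total weight: (7.8 + 4.0 + 3.4 + 8.6) + 9.6 = 33.4.
y: need Σw·y = 33.4·182 = 6078.8. Existing = 7.8·222 + 4.0·65 + 3.4·158 + 8.6·235 = 4549.8. Remainder 1529.0 / 9.6 ≈ 159.27.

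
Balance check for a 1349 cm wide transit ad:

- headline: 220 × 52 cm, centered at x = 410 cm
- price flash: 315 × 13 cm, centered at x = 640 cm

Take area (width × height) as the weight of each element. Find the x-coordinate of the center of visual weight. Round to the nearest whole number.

x ≈ 471

Areas: headline 220·52 = 11440, price flash 315·13 = 4095. Total weight = 15535.
Σw·x = 11440·410 + 4095·640 = 7311200, so x̄ = 7311200/15535 ≈ 470.63.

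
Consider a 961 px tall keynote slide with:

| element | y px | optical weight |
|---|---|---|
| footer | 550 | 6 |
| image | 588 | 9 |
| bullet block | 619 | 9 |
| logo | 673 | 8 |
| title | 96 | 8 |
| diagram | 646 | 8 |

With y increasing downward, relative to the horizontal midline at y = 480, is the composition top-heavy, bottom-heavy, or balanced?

Total weight = 6 + 9 + 9 + 8 + 8 + 8 = 48.
y-moment: 6·550 + 9·588 + 9·619 + 8·673 + 8·96 + 8·646 = 25483; centroid 25483/48 ≈ 530.90.
530.9 lies below (larger y than) the midline 480, so the layout is bottom-heavy.

bottom-heavy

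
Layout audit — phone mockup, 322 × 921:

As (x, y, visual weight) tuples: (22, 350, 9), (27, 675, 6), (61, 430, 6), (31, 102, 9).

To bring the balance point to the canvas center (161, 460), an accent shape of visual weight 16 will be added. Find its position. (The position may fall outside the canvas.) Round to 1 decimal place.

(400.1, 653.9)

With the accent shape, Σw becomes 9 + 6 + 6 + 9 + 16 = 46.
x: need Σw·x = 46·161 = 7406. Existing = 9·22 + 6·27 + 6·61 + 9·31 = 1005. Remainder 6401 / 16 ≈ 400.06.
y: need Σw·y = 46·460 = 21160. Existing = 9·350 + 6·675 + 6·430 + 9·102 = 10698. Remainder 10462 / 16 ≈ 653.88.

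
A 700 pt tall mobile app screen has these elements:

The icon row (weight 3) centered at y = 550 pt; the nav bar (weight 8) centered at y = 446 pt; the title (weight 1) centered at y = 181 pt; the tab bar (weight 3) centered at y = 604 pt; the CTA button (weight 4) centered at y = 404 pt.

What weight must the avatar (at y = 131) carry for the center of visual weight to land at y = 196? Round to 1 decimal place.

Fixed elements: Σw = 3 + 8 + 1 + 3 + 4 = 19, Σw·y = 3·550 + 8·446 + 1·181 + 3·604 + 4·404 = 8827.
Set Σw·y/Σw = 196: (8827 + 131w) = 196·(19 + w).
Solving: w = (196·19 − 8827) / (131 − 196) = -5103 / -65 ≈ 78.51.

w ≈ 78.5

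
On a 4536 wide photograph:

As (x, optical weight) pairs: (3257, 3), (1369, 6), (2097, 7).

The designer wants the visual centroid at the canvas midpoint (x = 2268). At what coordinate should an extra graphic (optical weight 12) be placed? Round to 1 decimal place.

x ≈ 2570.0

After adding the extra graphic, total weight = 3 + 6 + 7 + 12 = 28.
x: target moment 28×2268 = 63504; current 3·3257 + 6·1369 + 7·2097 = 32664; the extra graphic supplies 30840, so x = 30840/12 ≈ 2570.00.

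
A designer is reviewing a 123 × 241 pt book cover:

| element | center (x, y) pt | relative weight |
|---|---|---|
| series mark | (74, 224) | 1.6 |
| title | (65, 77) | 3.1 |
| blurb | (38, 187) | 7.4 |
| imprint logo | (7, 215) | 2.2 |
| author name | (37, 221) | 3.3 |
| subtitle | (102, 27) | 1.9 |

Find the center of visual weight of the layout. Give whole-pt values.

(48, 166)

Total weight = 1.6 + 3.1 + 7.4 + 2.2 + 3.3 + 1.9 = 19.5.
Σw·x = 1.6·74 + 3.1·65 + 7.4·38 + 2.2·7 + 3.3·37 + 1.9·102 = 932.4, so x̄ = 932.4/19.5 ≈ 47.82.
Σw·y = 1.6·224 + 3.1·77 + 7.4·187 + 2.2·215 + 3.3·221 + 1.9·27 = 3234.5, so ȳ = 3234.5/19.5 ≈ 165.87.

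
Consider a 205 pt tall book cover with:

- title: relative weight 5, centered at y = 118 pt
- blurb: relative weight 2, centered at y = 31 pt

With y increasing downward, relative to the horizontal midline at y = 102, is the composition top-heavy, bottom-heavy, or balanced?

Σw = 5 + 2 = 7.
y: (5·118 + 2·31) / 7 = 652 / 7 ≈ 93.14
93.1 vs midline 102 → top-heavy.

top-heavy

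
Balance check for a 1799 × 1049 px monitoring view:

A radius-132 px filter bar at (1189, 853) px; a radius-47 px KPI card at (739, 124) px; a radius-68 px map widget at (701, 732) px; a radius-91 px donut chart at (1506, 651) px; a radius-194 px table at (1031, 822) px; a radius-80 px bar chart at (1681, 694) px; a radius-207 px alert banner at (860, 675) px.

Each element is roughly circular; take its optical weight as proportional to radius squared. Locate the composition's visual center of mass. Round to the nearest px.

Weights ∝ r²: filter bar 132² = 17424, KPI card 47² = 2209, map widget 68² = 4624, donut chart 91² = 8281, table 194² = 37636, bar chart 80² = 6400, alert banner 207² = 42849; Σw = 119423.
Σw·x = 124473453; x̄ = 124473453/119423 ≈ 1042.29.
y: moment 88213754 / weight 119423 ≈ 738.67

(1042, 739)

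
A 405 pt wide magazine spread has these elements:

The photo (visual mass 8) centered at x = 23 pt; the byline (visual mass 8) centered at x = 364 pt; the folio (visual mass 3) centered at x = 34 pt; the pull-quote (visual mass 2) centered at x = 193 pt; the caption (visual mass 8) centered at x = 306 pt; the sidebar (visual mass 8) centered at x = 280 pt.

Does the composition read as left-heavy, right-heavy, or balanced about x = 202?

right-heavy

Total weight = 8 + 8 + 3 + 2 + 8 + 8 = 37.
x: (8·23 + 8·364 + 3·34 + 2·193 + 8·306 + 8·280) / 37 = 8272 / 37 ≈ 223.57
Since 223.6 is right of 202, the composition reads right-heavy.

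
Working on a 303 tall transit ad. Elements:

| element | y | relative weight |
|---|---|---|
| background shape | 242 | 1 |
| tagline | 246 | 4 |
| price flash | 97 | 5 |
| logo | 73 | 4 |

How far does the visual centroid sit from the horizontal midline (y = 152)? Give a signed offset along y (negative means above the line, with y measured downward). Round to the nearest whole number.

≈ -9

Total weight = 1 + 4 + 5 + 4 = 14.
Σw·y = 1·242 + 4·246 + 5·97 + 4·73 = 2003, so ȳ = 2003/14 ≈ 143.07.
Difference: 143.07 − 152 ≈ -8.93.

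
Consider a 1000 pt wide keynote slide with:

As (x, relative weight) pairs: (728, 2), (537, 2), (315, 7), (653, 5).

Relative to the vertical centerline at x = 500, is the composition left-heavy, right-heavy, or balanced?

balanced

Weights sum to 2 + 2 + 7 + 5 = 16.
x-moment: 2·728 + 2·537 + 7·315 + 5·653 = 8000; centroid 8000/16 ≈ 500.00.
The centroid 500.00 matches the midline at 500, so the layout is balanced.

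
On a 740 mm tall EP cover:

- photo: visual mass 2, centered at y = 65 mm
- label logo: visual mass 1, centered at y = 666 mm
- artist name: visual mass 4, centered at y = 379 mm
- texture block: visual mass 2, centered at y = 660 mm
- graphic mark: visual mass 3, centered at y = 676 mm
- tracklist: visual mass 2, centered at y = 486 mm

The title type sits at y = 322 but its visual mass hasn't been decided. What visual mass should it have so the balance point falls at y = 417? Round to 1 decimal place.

Known weights sum to 2 + 1 + 4 + 2 + 3 + 2 = 14; their moment is 2·65 + 1·666 + 4·379 + 2·660 + 3·676 + 2·486 = 6632.
For the centroid to hit 417: (6632 + w·322) / (14 + w) = 417.
Solving: w = (417·14 − 6632) / (322 − 417) = -794 / -95 ≈ 8.36.

w ≈ 8.4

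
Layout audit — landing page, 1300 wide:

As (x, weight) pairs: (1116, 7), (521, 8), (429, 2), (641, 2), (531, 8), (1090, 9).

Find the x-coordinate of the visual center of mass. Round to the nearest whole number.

x ≈ 783

Weights sum to 7 + 8 + 2 + 2 + 8 + 9 = 36.
x: moment 28178 / weight 36 ≈ 782.72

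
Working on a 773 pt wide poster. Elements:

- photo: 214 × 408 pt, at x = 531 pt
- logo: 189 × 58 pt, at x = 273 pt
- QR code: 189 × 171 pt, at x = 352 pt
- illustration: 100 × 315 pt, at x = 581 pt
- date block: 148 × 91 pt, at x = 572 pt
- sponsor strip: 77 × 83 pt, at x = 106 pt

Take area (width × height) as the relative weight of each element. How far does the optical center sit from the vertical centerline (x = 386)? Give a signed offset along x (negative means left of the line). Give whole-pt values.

≈ 94 pt

Taking area as weight: photo 214·408 = 87312, logo 189·58 = 10962, QR code 189·171 = 32319, illustration 100·315 = 31500, date block 148·91 = 13468, sponsor strip 77·83 = 6391. Sum 181952.
x-moment: 87312·531 + 10962·273 + 32319·352 + 31500·581 + 13468·572 + 6391·106 = 87414228; centroid 87414228/181952 ≈ 480.42.
Difference: 480.42 − 386 ≈ 94.42.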